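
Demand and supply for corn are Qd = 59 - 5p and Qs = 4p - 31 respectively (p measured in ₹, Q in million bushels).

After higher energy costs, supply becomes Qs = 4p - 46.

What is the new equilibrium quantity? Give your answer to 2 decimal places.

0.67

Initially, 59 - 5p = 4p - 31, so 90 = 9p and p = 10, Q = 9.
With the change applied: demand Qd = 59 - 5p, supply Qs = 4p - 46.
New equilibrium: 59 - 5p = 4p - 46 ⇒ 105 = 9p ⇒ p = 35/3 ≈ 11.6667, Q = 2/3 ≈ 0.6667.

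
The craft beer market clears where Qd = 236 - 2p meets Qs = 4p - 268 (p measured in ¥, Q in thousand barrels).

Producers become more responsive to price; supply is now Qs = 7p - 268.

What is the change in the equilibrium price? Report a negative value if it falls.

Before the shock: 236 - 2p = 4p - 268 ⇒ 504 = 6p ⇒ p = 84, Q = 68.
With the change applied: demand Qd = 236 - 2p, supply Qs = 7p - 268.
New equilibrium: 236 - 2p = 7p - 268 ⇒ 504 = 9p ⇒ p = 56, Q = 124.
Δp = 56 − 84 = -28.

-28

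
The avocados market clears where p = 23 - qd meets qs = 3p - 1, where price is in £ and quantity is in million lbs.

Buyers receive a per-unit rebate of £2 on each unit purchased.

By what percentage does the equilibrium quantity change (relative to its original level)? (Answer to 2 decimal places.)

Original equilibrium: 23 - p = 3p - 1 gives 24 = 4p, so p = 6 and q = 17.
Since buyers' out-of-pocket price is the market price minus the rebate, the effective demand curve becomes qd = 25 - p.
Equate the new curves: 25 - p = 3p - 1, giving 26 = 4p, p = 6.5, q = 18.5.
%Δq = (18.5 − 17) / 17 × 100 = +8.82%.

+8.82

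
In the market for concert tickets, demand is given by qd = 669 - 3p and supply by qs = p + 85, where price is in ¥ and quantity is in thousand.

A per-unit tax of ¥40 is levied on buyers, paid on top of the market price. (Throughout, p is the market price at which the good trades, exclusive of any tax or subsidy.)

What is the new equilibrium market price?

116

Solve the original market: 669 - 3p = p + 85, hence p = 146 and q = 231.
Since buyers pay the price plus the tax, the effective demand curve becomes qd = 549 - 3p.
Setting them equal: 549 - 3p = p + 85 → 464 = 4p, so p = 116 and q = 201.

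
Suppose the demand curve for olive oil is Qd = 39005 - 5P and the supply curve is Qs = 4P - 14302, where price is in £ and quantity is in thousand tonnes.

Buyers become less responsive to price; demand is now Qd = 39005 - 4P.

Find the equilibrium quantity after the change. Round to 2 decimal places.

12351.50

Initially, 39005 - 5P = 4P - 14302, so 53307 = 9P and P = 5923, Q = 9390.
The new curves are Qd = 39005 - 4P (demand) and Qs = 4P - 14302 (supply).
Setting them equal: 39005 - 4P = 4P - 14302 → 53307 = 8P, so P = 6663.375 and Q = 12351.5.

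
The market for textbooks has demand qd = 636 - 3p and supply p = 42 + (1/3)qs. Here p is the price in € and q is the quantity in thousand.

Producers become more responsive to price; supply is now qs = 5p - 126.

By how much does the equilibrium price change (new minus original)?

-31.75

Initially, 636 - 3p = 3p - 126, so 762 = 6p and p = 127, q = 255.
The new curves are qd = 636 - 3p (demand) and qs = 5p - 126 (supply).
New equilibrium: 636 - 3p = 5p - 126 ⇒ 762 = 8p ⇒ p = 95.25, q = 350.25.
Δp = 95.25 − 127 = -31.75.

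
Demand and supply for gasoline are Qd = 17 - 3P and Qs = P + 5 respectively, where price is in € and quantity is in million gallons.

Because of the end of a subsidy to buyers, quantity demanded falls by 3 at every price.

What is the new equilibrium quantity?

7.25

Before the shock: 17 - 3P = P + 5 ⇒ 12 = 4P ⇒ P = 3, Q = 8.
With the change applied: demand Qd = 14 - 3P, supply Qs = P + 5.
Equate the new curves: 14 - 3P = P + 5, giving 9 = 4P, P = 2.25, Q = 7.25.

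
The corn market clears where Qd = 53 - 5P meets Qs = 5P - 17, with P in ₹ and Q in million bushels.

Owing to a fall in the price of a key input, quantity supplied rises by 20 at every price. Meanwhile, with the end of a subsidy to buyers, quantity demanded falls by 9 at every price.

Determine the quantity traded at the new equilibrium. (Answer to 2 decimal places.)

23.50

Initially, 53 - 5P = 5P - 17, so 70 = 10P and P = 7, Q = 18.
With the change applied: demand Qd = 44 - 5P, supply Qs = 5P + 3.
Equate the new curves: 44 - 5P = 5P + 3, giving 41 = 10P, P = 4.1, Q = 23.5.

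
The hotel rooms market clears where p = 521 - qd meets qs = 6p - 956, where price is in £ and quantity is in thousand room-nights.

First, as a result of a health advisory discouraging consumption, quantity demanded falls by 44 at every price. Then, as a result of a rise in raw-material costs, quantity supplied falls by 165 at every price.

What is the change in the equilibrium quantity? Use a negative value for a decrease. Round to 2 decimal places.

Original equilibrium: 521 - p = 6p - 956 gives 1477 = 7p, so p = 211 and q = 310.
With the change applied: demand qd = 477 - p, supply qs = 6p - 1121.
Equate the new curves: 477 - p = 6p - 1121, giving 1598 = 7p, p = 1598/7 ≈ 228.2857, q = 1741/7 ≈ 248.7143.
Δq = 248.7143 − 310 = -61.29.

-61.29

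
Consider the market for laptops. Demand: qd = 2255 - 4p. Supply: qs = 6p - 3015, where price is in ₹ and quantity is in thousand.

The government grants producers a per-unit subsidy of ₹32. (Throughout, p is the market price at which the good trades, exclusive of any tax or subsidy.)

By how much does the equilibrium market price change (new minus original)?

-19.2

Before the shock: 2255 - 4p = 6p - 3015 ⇒ 5270 = 10p ⇒ p = 527, q = 147.
Since sellers receive the price plus the subsidy, the effective supply curve becomes qs = 6p - 2823.
Setting them equal: 2255 - 4p = 6p - 2823 → 5078 = 10p, so p = 507.8 and q = 223.8.
Δp = 507.8 − 527 = -19.2.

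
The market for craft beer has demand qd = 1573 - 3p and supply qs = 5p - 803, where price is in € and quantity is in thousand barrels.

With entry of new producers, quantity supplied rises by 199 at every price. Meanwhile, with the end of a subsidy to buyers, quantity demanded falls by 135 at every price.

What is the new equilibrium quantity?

672.25

Solve the original market: 1573 - 3p = 5p - 803, hence p = 297 and q = 682.
The shock moves the curves to qd = 1438 - 3p and qs = 5p - 604.
Clearing the new market: 1438 - 3p = 5p - 604, so p = 255.25 and q = 672.25.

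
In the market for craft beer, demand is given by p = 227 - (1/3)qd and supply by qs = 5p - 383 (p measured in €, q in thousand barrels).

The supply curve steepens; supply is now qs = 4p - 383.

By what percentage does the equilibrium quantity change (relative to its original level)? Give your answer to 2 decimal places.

-20.21

Before the shock: 681 - 3p = 5p - 383 ⇒ 1064 = 8p ⇒ p = 133, q = 282.
After the shift, demand is qd = 681 - 3p and supply is qs = 4p - 383.
Setting them equal: 681 - 3p = 4p - 383 → 1064 = 7p, so p = 152 and q = 225.
%Δq = (225 − 282) / 282 × 100 = -20.21%.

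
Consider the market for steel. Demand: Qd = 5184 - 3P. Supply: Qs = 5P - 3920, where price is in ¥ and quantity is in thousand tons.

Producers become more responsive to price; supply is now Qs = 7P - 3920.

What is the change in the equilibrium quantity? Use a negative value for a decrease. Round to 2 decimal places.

+682.80

Initially, 5184 - 3P = 5P - 3920, so 9104 = 8P and P = 1138, Q = 1770.
The new curves are Qd = 5184 - 3P (demand) and Qs = 7P - 3920 (supply).
Equate the new curves: 5184 - 3P = 7P - 3920, giving 9104 = 10P, P = 910.4, Q = 2452.8.
ΔQ = 2452.8 − 1770 = +682.80.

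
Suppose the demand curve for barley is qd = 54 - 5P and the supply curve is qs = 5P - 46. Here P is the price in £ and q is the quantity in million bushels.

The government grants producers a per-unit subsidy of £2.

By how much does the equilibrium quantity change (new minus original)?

+5

Before the shock: 54 - 5P = 5P - 46 ⇒ 100 = 10P ⇒ P = 10, q = 4.
Since sellers receive the price plus the subsidy, the effective supply curve becomes qs = 5P - 36.
New equilibrium: 54 - 5P = 5P - 36 ⇒ 90 = 10P ⇒ P = 9, q = 9.
Δq = 9 − 4 = +5.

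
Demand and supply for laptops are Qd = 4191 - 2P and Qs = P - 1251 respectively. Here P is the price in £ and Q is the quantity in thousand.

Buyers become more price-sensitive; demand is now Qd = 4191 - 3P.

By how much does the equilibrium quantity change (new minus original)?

Before the shock: 4191 - 2P = P - 1251 ⇒ 5442 = 3P ⇒ P = 1814, Q = 563.
After the shift, demand is Qd = 4191 - 3P and supply is Qs = P - 1251.
Equate the new curves: 4191 - 3P = P - 1251, giving 5442 = 4P, P = 1360.5, Q = 109.5.
ΔQ = 109.5 − 563 = -453.5.

-453.5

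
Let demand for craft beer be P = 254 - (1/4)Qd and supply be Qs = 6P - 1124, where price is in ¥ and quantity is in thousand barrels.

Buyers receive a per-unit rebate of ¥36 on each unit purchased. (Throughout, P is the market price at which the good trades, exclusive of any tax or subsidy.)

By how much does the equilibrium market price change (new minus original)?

Original equilibrium: 1016 - 4P = 6P - 1124 gives 2140 = 10P, so P = 214 and Q = 160.
Since buyers' out-of-pocket price is the market price minus the rebate, the effective demand curve becomes Qd = 1160 - 4P.
New equilibrium: 1160 - 4P = 6P - 1124 ⇒ 2284 = 10P ⇒ P = 228.4, Q = 246.4.
ΔP = 228.4 − 214 = +14.4.

+14.4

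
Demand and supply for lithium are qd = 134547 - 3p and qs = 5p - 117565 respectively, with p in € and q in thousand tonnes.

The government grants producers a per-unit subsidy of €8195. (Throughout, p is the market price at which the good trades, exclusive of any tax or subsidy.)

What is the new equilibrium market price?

Before the shock: 134547 - 3p = 5p - 117565 ⇒ 252112 = 8p ⇒ p = 31514, q = 40005.
Since sellers receive the price plus the subsidy, the effective supply curve becomes qs = 5p - 76590.
Setting them equal: 134547 - 3p = 5p - 76590 → 211137 = 8p, so p = 26392.125 and q = 55370.625.

26392.125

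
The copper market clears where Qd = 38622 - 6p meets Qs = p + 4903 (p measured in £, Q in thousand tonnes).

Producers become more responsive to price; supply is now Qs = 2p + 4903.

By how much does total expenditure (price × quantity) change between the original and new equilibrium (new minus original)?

Original equilibrium: 38622 - 6p = p + 4903 gives 33719 = 7p, so p = 4817 and Q = 9720.
The new curves are Qd = 38622 - 6p (demand) and Qs = 2p + 4903 (supply).
Setting them equal: 38622 - 6p = 2p + 4903 → 33719 = 8p, so p = 4214.875 and Q = 13332.75.
Expenditure moves from 4817×9720 = 46821240 to 4214.875×13332.75 = 56195874.65625; change = +9374634.65625.

+9374634.65625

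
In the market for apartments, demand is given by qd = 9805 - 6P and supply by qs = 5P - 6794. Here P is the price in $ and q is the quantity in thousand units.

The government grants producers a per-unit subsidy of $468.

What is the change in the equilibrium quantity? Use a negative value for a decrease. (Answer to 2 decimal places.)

Before the shock: 9805 - 6P = 5P - 6794 ⇒ 16599 = 11P ⇒ P = 1509, q = 751.
Since sellers receive the price plus the subsidy, the effective supply curve becomes qs = 5P - 4454.
Equate the new curves: 9805 - 6P = 5P - 4454, giving 14259 = 11P, P = 14259/11 ≈ 1296.2727, q = 22301/11 ≈ 2027.3636.
Δq = 2027.3636 − 751 = +1276.36.

+1276.36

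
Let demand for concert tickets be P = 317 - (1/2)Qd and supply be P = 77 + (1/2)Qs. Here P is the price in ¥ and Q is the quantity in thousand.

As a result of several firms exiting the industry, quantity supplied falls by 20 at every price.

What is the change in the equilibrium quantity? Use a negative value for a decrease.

-10

Initially, 634 - 2P = 2P - 154, so 788 = 4P and P = 197, Q = 240.
With the change applied: demand Qd = 634 - 2P, supply Qs = 2P - 174.
New equilibrium: 634 - 2P = 2P - 174 ⇒ 808 = 4P ⇒ P = 202, Q = 230.
ΔQ = 230 − 240 = -10.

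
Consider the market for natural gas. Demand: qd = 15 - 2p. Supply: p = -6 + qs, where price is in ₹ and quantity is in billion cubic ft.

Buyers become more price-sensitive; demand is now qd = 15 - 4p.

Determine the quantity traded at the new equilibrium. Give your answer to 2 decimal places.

7.80

Original equilibrium: 15 - 2p = p + 6 gives 9 = 3p, so p = 3 and q = 9.
The new curves are qd = 15 - 4p (demand) and qs = p + 6 (supply).
Setting them equal: 15 - 4p = p + 6 → 9 = 5p, so p = 1.8 and q = 7.8.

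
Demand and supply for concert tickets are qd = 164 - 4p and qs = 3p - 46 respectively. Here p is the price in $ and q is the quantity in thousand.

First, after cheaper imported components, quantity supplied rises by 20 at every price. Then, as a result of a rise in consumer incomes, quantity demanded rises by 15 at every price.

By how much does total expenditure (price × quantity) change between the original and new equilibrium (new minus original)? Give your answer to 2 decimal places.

Initially, 164 - 4p = 3p - 46, so 210 = 7p and p = 30, q = 44.
After the shift, demand is qd = 179 - 4p and supply is qs = 3p - 26.
Setting them equal: 179 - 4p = 3p - 26 → 205 = 7p, so p = 205/7 ≈ 29.2857 and q = 433/7 ≈ 61.8571.
Expenditure moves from 30×44 = 1320 to 29.2857×61.8571 = 1811.5306; change = +491.53.

+491.53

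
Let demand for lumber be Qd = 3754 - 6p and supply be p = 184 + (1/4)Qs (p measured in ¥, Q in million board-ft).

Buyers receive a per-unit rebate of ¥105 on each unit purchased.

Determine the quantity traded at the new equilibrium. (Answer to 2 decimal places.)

Solve the original market: 3754 - 6p = 4p - 736, hence p = 449 and Q = 1060.
Since buyers' out-of-pocket price is the market price minus the rebate, the effective demand curve becomes Qd = 4384 - 6p.
New equilibrium: 4384 - 6p = 4p - 736 ⇒ 5120 = 10p ⇒ p = 512, Q = 1312.

1312.00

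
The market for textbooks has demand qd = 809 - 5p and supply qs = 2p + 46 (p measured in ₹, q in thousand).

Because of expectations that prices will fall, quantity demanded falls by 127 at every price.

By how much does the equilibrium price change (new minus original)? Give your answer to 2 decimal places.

Original equilibrium: 809 - 5p = 2p + 46 gives 763 = 7p, so p = 109 and q = 264.
After the shift, demand is qd = 682 - 5p and supply is qs = 2p + 46.
Clearing the new market: 682 - 5p = 2p + 46, so p = 636/7 ≈ 90.8571 and q = 1594/7 ≈ 227.7143.
Δp = 90.8571 − 109 = -18.14.

-18.14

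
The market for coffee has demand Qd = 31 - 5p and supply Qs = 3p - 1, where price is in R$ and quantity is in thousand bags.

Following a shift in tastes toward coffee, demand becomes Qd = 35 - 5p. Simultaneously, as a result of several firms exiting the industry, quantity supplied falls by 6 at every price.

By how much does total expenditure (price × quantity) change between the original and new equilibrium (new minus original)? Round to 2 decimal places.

+1.94

Original equilibrium: 31 - 5p = 3p - 1 gives 32 = 8p, so p = 4 and Q = 11.
After the shift, demand is Qd = 35 - 5p and supply is Qs = 3p - 7.
Equate the new curves: 35 - 5p = 3p - 7, giving 42 = 8p, p = 5.25, Q = 8.75.
Expenditure moves from 4×11 = 44 to 5.25×8.75 = 45.9375; change = +1.94.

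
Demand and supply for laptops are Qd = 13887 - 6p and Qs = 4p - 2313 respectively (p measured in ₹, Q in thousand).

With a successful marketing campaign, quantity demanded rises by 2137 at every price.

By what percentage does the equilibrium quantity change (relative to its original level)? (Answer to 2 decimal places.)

Original equilibrium: 13887 - 6p = 4p - 2313 gives 16200 = 10p, so p = 1620 and Q = 4167.
After the shift, demand is Qd = 16024 - 6p and supply is Qs = 4p - 2313.
Clearing the new market: 16024 - 6p = 4p - 2313, so p = 1833.7 and Q = 5021.8.
%ΔQ = (5021.8 − 4167) / 4167 × 100 = +20.51%.

+20.51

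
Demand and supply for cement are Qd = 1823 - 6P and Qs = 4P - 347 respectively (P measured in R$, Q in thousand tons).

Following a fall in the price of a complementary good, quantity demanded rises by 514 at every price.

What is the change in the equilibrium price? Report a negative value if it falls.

+51.4

Before the shock: 1823 - 6P = 4P - 347 ⇒ 2170 = 10P ⇒ P = 217, Q = 521.
With the change applied: demand Qd = 2337 - 6P, supply Qs = 4P - 347.
New equilibrium: 2337 - 6P = 4P - 347 ⇒ 2684 = 10P ⇒ P = 268.4, Q = 726.6.
ΔP = 268.4 − 217 = +51.4.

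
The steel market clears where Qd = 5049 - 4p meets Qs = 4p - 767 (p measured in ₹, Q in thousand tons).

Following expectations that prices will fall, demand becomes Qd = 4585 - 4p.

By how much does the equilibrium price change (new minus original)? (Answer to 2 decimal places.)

-58.00

Solve the original market: 5049 - 4p = 4p - 767, hence p = 727 and Q = 2141.
The new curves are Qd = 4585 - 4p (demand) and Qs = 4p - 767 (supply).
Equate the new curves: 4585 - 4p = 4p - 767, giving 5352 = 8p, p = 669, Q = 1909.
Δp = 669 − 727 = -58.00.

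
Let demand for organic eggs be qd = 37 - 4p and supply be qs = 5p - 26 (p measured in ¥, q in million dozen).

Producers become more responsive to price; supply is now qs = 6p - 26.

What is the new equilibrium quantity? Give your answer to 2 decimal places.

Original equilibrium: 37 - 4p = 5p - 26 gives 63 = 9p, so p = 7 and q = 9.
The new curves are qd = 37 - 4p (demand) and qs = 6p - 26 (supply).
New equilibrium: 37 - 4p = 6p - 26 ⇒ 63 = 10p ⇒ p = 6.3, q = 11.8.

11.80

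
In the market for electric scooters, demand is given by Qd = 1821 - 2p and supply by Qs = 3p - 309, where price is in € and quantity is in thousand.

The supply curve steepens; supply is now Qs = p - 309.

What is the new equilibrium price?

Original equilibrium: 1821 - 2p = 3p - 309 gives 2130 = 5p, so p = 426 and Q = 969.
The new curves are Qd = 1821 - 2p (demand) and Qs = p - 309 (supply).
New equilibrium: 1821 - 2p = p - 309 ⇒ 2130 = 3p ⇒ p = 710, Q = 401.

710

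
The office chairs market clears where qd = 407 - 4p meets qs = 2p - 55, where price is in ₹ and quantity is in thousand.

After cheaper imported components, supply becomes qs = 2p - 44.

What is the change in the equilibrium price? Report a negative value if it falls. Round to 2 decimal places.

-1.83

Before the shock: 407 - 4p = 2p - 55 ⇒ 462 = 6p ⇒ p = 77, q = 99.
The new curves are qd = 407 - 4p (demand) and qs = 2p - 44 (supply).
Setting them equal: 407 - 4p = 2p - 44 → 451 = 6p, so p = 451/6 ≈ 75.1667 and q = 319/3 ≈ 106.3333.
Δp = 75.1667 − 77 = -1.83.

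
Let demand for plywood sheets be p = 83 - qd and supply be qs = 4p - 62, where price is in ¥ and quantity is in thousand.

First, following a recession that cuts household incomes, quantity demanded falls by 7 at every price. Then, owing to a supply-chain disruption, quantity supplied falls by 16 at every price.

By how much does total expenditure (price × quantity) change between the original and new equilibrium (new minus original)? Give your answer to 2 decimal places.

Solve the original market: 83 - p = 4p - 62, hence p = 29 and q = 54.
The new curves are qd = 76 - p (demand) and qs = 4p - 78 (supply).
Equate the new curves: 76 - p = 4p - 78, giving 154 = 5p, p = 30.8, q = 45.2.
Expenditure moves from 29×54 = 1566 to 30.8×45.2 = 1392.16; change = -173.84.

-173.84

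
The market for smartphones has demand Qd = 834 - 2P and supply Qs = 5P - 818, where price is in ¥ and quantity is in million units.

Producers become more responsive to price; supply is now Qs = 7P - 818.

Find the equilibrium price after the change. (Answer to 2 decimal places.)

Initially, 834 - 2P = 5P - 818, so 1652 = 7P and P = 236, Q = 362.
After the shift, demand is Qd = 834 - 2P and supply is Qs = 7P - 818.
New equilibrium: 834 - 2P = 7P - 818 ⇒ 1652 = 9P ⇒ P = 1652/9 ≈ 183.5556, Q = 4202/9 ≈ 466.8889.

183.56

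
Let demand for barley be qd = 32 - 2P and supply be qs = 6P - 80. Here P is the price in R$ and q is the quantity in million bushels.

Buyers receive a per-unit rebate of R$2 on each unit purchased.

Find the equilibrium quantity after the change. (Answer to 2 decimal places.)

7.00

Initially, 32 - 2P = 6P - 80, so 112 = 8P and P = 14, q = 4.
Since buyers' out-of-pocket price is the market price minus the rebate, the effective demand curve becomes qd = 36 - 2P.
Clearing the new market: 36 - 2P = 6P - 80, so P = 14.5 and q = 7.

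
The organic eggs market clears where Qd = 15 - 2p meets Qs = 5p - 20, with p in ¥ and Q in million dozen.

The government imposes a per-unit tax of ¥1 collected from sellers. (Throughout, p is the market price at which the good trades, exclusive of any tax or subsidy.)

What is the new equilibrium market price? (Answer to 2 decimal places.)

5.71

Original equilibrium: 15 - 2p = 5p - 20 gives 35 = 7p, so p = 5 and Q = 5.
Since sellers keep the price net of the tax, the effective supply curve becomes Qs = 5p - 25.
Clearing the new market: 15 - 2p = 5p - 25, so p = 40/7 ≈ 5.7143 and Q = 25/7 ≈ 3.5714.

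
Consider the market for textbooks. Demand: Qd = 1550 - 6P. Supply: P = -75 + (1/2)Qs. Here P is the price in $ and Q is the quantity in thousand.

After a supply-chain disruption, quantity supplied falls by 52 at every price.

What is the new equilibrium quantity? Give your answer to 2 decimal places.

Original equilibrium: 1550 - 6P = 2P + 150 gives 1400 = 8P, so P = 175 and Q = 500.
After the shift, demand is Qd = 1550 - 6P and supply is Qs = 2P + 98.
New equilibrium: 1550 - 6P = 2P + 98 ⇒ 1452 = 8P ⇒ P = 181.5, Q = 461.

461.00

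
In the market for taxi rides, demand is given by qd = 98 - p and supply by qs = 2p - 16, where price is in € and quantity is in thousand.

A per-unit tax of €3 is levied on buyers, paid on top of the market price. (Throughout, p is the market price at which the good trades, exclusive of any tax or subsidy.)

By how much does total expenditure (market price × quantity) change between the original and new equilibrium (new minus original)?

-134

Original equilibrium: 98 - p = 2p - 16 gives 114 = 3p, so p = 38 and q = 60.
Since buyers pay the price plus the tax, the effective demand curve becomes qd = 95 - p.
New equilibrium: 95 - p = 2p - 16 ⇒ 111 = 3p ⇒ p = 37, q = 58.
Expenditure moves from 38×60 = 2280 to 37×58 = 2146; change = -134.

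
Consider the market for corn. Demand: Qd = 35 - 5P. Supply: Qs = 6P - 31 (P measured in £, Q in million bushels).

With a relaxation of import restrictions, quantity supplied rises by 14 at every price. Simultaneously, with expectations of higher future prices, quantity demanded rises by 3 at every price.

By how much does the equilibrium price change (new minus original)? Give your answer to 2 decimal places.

-1.00

Initially, 35 - 5P = 6P - 31, so 66 = 11P and P = 6, Q = 5.
The new curves are Qd = 38 - 5P (demand) and Qs = 6P - 17 (supply).
Setting them equal: 38 - 5P = 6P - 17 → 55 = 11P, so P = 5 and Q = 13.
ΔP = 5 − 6 = -1.00.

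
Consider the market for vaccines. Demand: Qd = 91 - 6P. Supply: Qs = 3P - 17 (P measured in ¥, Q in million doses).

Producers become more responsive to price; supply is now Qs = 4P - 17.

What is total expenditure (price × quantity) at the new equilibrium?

282.96

Initially, 91 - 6P = 3P - 17, so 108 = 9P and P = 12, Q = 19.
The shock moves the curves to Qd = 91 - 6P and Qs = 4P - 17.
Clearing the new market: 91 - 6P = 4P - 17, so P = 10.8 and Q = 26.2.
New expenditure = 10.8 × 26.2 = 282.96.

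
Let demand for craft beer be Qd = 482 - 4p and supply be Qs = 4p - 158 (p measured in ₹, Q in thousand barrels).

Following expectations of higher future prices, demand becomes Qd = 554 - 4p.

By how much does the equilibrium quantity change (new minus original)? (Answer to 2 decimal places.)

+36.00

Initially, 482 - 4p = 4p - 158, so 640 = 8p and p = 80, Q = 162.
After the shift, demand is Qd = 554 - 4p and supply is Qs = 4p - 158.
New equilibrium: 554 - 4p = 4p - 158 ⇒ 712 = 8p ⇒ p = 89, Q = 198.
ΔQ = 198 − 162 = +36.00.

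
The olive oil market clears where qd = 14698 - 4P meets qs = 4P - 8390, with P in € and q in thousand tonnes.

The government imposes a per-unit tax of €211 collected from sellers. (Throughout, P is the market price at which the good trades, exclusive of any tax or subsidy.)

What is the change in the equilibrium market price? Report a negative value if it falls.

Original equilibrium: 14698 - 4P = 4P - 8390 gives 23088 = 8P, so P = 2886 and q = 3154.
Since sellers keep the price net of the tax, the effective supply curve becomes qs = 4P - 9234.
Equate the new curves: 14698 - 4P = 4P - 9234, giving 23932 = 8P, P = 2991.5, q = 2732.
ΔP = 2991.5 − 2886 = +105.5.

+105.5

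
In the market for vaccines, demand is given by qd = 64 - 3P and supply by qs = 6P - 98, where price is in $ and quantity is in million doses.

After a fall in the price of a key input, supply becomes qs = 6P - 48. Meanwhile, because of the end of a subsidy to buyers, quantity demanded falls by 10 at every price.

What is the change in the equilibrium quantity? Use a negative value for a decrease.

Before the shock: 64 - 3P = 6P - 98 ⇒ 162 = 9P ⇒ P = 18, q = 10.
After the shift, demand is qd = 54 - 3P and supply is qs = 6P - 48.
Clearing the new market: 54 - 3P = 6P - 48, so P = 34/3 ≈ 11.3333 and q = 20.
Δq = 20 − 10 = +10.

+10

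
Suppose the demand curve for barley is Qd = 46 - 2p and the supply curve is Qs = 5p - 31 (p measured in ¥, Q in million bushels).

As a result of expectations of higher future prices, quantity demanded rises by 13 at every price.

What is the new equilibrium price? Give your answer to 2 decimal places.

12.86

Solve the original market: 46 - 2p = 5p - 31, hence p = 11 and Q = 24.
The shock moves the curves to Qd = 59 - 2p and Qs = 5p - 31.
New equilibrium: 59 - 2p = 5p - 31 ⇒ 90 = 7p ⇒ p = 90/7 ≈ 12.8571, Q = 233/7 ≈ 33.2857.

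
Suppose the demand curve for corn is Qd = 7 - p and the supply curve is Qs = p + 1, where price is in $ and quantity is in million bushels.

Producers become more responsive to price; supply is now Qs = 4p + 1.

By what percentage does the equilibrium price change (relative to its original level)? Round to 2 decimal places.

-60.00

Original equilibrium: 7 - p = p + 1 gives 6 = 2p, so p = 3 and Q = 4.
The new curves are Qd = 7 - p (demand) and Qs = 4p + 1 (supply).
Clearing the new market: 7 - p = 4p + 1, so p = 1.2 and Q = 5.8.
%Δp = (1.2 − 3) / 3 × 100 = -60.00%.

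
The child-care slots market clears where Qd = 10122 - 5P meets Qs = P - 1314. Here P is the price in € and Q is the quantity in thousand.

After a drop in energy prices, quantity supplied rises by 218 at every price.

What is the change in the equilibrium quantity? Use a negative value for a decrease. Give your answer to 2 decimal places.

Initially, 10122 - 5P = P - 1314, so 11436 = 6P and P = 1906, Q = 592.
The new curves are Qd = 10122 - 5P (demand) and Qs = P - 1096 (supply).
Setting them equal: 10122 - 5P = P - 1096 → 11218 = 6P, so P = 5609/3 ≈ 1869.6667 and Q = 2321/3 ≈ 773.6667.
ΔQ = 773.6667 − 592 = +181.67.

+181.67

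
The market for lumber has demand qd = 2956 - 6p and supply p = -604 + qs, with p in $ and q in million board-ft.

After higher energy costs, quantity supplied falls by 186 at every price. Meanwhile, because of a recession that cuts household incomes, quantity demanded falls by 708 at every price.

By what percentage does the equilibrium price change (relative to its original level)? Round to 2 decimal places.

-22.19

Original equilibrium: 2956 - 6p = p + 604 gives 2352 = 7p, so p = 336 and q = 940.
The new curves are qd = 2248 - 6p (demand) and qs = p + 418 (supply).
Clearing the new market: 2248 - 6p = p + 418, so p = 1830/7 ≈ 261.4286 and q = 4756/7 ≈ 679.4286.
%Δp = (261.4286 − 336) / 336 × 100 = -22.19%.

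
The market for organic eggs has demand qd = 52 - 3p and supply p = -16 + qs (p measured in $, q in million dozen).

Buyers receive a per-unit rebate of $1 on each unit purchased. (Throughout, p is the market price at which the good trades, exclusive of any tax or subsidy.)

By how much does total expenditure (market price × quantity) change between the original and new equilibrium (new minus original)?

+26.0625

Original equilibrium: 52 - 3p = p + 16 gives 36 = 4p, so p = 9 and q = 25.
Since buyers' out-of-pocket price is the market price minus the rebate, the effective demand curve becomes qd = 55 - 3p.
Equate the new curves: 55 - 3p = p + 16, giving 39 = 4p, p = 9.75, q = 25.75.
Expenditure moves from 9×25 = 225 to 9.75×25.75 = 251.0625; change = +26.0625.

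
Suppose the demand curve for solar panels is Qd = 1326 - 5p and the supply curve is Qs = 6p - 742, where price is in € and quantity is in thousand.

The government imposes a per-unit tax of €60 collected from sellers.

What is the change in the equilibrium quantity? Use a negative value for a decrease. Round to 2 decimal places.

-163.64

Initially, 1326 - 5p = 6p - 742, so 2068 = 11p and p = 188, Q = 386.
Since sellers keep the price net of the tax, the effective supply curve becomes Qs = 6p - 1102.
New equilibrium: 1326 - 5p = 6p - 1102 ⇒ 2428 = 11p ⇒ p = 2428/11 ≈ 220.7273, Q = 2446/11 ≈ 222.3636.
ΔQ = 222.3636 − 386 = -163.64.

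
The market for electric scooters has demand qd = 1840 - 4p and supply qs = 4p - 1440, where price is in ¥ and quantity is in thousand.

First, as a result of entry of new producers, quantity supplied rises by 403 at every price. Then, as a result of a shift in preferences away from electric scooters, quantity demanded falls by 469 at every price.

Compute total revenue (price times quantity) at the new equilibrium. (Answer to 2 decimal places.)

Initially, 1840 - 4p = 4p - 1440, so 3280 = 8p and p = 410, q = 200.
With the change applied: demand qd = 1371 - 4p, supply qs = 4p - 1037.
Clearing the new market: 1371 - 4p = 4p - 1037, so p = 301 and q = 167.
New expenditure = 301 × 167 = 50267.00.

50267.00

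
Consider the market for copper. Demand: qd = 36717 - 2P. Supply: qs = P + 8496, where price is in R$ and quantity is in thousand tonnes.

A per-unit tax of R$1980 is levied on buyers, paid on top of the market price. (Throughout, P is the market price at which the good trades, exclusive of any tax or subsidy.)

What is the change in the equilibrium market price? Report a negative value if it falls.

-1320

Initially, 36717 - 2P = P + 8496, so 28221 = 3P and P = 9407, q = 17903.
Since buyers pay the price plus the tax, the effective demand curve becomes qd = 32757 - 2P.
Equate the new curves: 32757 - 2P = P + 8496, giving 24261 = 3P, P = 8087, q = 16583.
ΔP = 8087 − 9407 = -1320.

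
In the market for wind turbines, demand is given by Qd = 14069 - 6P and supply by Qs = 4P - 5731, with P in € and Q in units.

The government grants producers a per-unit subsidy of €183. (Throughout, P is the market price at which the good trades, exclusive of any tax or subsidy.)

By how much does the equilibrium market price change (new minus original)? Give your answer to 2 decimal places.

Original equilibrium: 14069 - 6P = 4P - 5731 gives 19800 = 10P, so P = 1980 and Q = 2189.
Since sellers receive the price plus the subsidy, the effective supply curve becomes Qs = 4P - 4999.
New equilibrium: 14069 - 6P = 4P - 4999 ⇒ 19068 = 10P ⇒ P = 1906.8, Q = 2628.2.
ΔP = 1906.8 − 1980 = -73.20.

-73.20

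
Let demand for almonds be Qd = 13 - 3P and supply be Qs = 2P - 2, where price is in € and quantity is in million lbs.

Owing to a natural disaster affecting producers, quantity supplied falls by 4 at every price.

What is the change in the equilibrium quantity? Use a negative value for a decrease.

Solve the original market: 13 - 3P = 2P - 2, hence P = 3 and Q = 4.
The new curves are Qd = 13 - 3P (demand) and Qs = 2P - 6 (supply).
Equate the new curves: 13 - 3P = 2P - 6, giving 19 = 5P, P = 3.8, Q = 1.6.
ΔQ = 1.6 − 4 = -2.4.

-2.4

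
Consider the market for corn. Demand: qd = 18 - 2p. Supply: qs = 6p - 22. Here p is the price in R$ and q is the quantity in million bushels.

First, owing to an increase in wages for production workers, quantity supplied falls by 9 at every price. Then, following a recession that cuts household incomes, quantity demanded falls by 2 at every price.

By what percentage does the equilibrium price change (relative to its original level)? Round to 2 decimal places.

+17.50

Solve the original market: 18 - 2p = 6p - 22, hence p = 5 and q = 8.
The new curves are qd = 16 - 2p (demand) and qs = 6p - 31 (supply).
Clearing the new market: 16 - 2p = 6p - 31, so p = 5.875 and q = 4.25.
%Δp = (5.875 − 5) / 5 × 100 = +17.50%.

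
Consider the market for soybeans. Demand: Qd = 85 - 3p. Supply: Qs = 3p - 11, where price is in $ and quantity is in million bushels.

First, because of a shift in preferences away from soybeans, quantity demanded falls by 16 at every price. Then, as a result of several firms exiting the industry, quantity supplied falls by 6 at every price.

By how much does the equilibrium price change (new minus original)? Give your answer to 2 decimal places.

-1.67

Initially, 85 - 3p = 3p - 11, so 96 = 6p and p = 16, Q = 37.
After the shift, demand is Qd = 69 - 3p and supply is Qs = 3p - 17.
Clearing the new market: 69 - 3p = 3p - 17, so p = 43/3 ≈ 14.3333 and Q = 26.
Δp = 14.3333 − 16 = -1.67.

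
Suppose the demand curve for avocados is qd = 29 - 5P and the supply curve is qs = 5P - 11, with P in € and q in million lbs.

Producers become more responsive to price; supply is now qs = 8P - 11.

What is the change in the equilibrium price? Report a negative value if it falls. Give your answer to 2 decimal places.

-0.92

Initially, 29 - 5P = 5P - 11, so 40 = 10P and P = 4, q = 9.
The shock moves the curves to qd = 29 - 5P and qs = 8P - 11.
Clearing the new market: 29 - 5P = 8P - 11, so P = 40/13 ≈ 3.0769 and q = 177/13 ≈ 13.6154.
ΔP = 3.0769 − 4 = -0.92.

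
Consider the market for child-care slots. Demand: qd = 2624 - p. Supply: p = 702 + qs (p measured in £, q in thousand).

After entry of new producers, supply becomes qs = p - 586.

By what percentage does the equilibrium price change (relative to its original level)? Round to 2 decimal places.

Initially, 2624 - p = p - 702, so 3326 = 2p and p = 1663, q = 961.
After the shift, demand is qd = 2624 - p and supply is qs = p - 586.
Setting them equal: 2624 - p = p - 586 → 3210 = 2p, so p = 1605 and q = 1019.
%Δp = (1605 − 1663) / 1663 × 100 = -3.49%.

-3.49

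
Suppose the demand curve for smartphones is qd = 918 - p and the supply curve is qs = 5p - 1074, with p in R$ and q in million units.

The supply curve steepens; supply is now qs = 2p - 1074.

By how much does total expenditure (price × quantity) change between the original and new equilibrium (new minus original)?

Before the shock: 918 - p = 5p - 1074 ⇒ 1992 = 6p ⇒ p = 332, q = 586.
The new curves are qd = 918 - p (demand) and qs = 2p - 1074 (supply).
Setting them equal: 918 - p = 2p - 1074 → 1992 = 3p, so p = 664 and q = 254.
Expenditure moves from 332×586 = 194552 to 664×254 = 168656; change = -25896.

-25896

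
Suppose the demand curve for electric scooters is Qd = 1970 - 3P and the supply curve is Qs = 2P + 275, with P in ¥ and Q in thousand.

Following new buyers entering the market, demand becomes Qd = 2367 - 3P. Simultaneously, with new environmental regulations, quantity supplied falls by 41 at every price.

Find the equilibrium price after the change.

426.6

Initially, 1970 - 3P = 2P + 275, so 1695 = 5P and P = 339, Q = 953.
With the change applied: demand Qd = 2367 - 3P, supply Qs = 2P + 234.
Setting them equal: 2367 - 3P = 2P + 234 → 2133 = 5P, so P = 426.6 and Q = 1087.2.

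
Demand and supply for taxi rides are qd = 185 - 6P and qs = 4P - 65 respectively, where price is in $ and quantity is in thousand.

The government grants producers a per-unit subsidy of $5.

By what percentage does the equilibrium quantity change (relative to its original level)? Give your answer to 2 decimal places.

Before the shock: 185 - 6P = 4P - 65 ⇒ 250 = 10P ⇒ P = 25, q = 35.
Since sellers receive the price plus the subsidy, the effective supply curve becomes qs = 4P - 45.
New equilibrium: 185 - 6P = 4P - 45 ⇒ 230 = 10P ⇒ P = 23, q = 47.
%Δq = (47 − 35) / 35 × 100 = +34.29%.

+34.29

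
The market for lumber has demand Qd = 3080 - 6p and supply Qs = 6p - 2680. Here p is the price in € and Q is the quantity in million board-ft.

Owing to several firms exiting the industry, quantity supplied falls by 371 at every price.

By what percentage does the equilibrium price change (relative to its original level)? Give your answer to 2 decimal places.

Original equilibrium: 3080 - 6p = 6p - 2680 gives 5760 = 12p, so p = 480 and Q = 200.
After the shift, demand is Qd = 3080 - 6p and supply is Qs = 6p - 3051.
Clearing the new market: 3080 - 6p = 6p - 3051, so p = 6131/12 ≈ 510.9167 and Q = 14.5.
%Δp = (510.9167 − 480) / 480 × 100 = +6.44%.

+6.44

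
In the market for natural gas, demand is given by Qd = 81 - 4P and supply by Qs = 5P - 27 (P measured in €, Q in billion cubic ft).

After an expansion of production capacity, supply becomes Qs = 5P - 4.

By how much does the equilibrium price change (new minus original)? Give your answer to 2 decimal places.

Before the shock: 81 - 4P = 5P - 27 ⇒ 108 = 9P ⇒ P = 12, Q = 33.
After the shift, demand is Qd = 81 - 4P and supply is Qs = 5P - 4.
Clearing the new market: 81 - 4P = 5P - 4, so P = 85/9 ≈ 9.4444 and Q = 389/9 ≈ 43.2222.
ΔP = 9.4444 − 12 = -2.56.

-2.56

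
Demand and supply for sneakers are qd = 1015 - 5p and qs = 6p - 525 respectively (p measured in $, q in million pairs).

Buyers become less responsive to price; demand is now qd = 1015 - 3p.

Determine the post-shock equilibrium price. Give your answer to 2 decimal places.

Solve the original market: 1015 - 5p = 6p - 525, hence p = 140 and q = 315.
With the change applied: demand qd = 1015 - 3p, supply qs = 6p - 525.
Equate the new curves: 1015 - 3p = 6p - 525, giving 1540 = 9p, p = 1540/9 ≈ 171.1111, q = 1505/3 ≈ 501.6667.

171.11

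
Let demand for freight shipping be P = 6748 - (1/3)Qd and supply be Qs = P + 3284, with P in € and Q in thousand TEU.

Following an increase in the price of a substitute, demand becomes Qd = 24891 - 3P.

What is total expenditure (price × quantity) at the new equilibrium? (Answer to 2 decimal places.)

46918250.06

Original equilibrium: 20244 - 3P = P + 3284 gives 16960 = 4P, so P = 4240 and Q = 7524.
The shock moves the curves to Qd = 24891 - 3P and Qs = P + 3284.
New equilibrium: 24891 - 3P = P + 3284 ⇒ 21607 = 4P ⇒ P = 5401.75, Q = 8685.75.
New expenditure = 5401.75 × 8685.75 = 46918250.06.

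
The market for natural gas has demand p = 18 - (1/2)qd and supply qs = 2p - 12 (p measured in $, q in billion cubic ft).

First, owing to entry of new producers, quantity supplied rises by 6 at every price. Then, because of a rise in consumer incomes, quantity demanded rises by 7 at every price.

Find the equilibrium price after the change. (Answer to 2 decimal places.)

12.25

Before the shock: 36 - 2p = 2p - 12 ⇒ 48 = 4p ⇒ p = 12, q = 12.
The new curves are qd = 43 - 2p (demand) and qs = 2p - 6 (supply).
Equate the new curves: 43 - 2p = 2p - 6, giving 49 = 4p, p = 12.25, q = 18.5.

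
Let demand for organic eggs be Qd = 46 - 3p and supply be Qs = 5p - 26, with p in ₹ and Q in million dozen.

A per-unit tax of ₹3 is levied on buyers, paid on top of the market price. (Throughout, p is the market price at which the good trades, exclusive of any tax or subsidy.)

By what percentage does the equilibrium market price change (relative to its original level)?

-12.5

Before the shock: 46 - 3p = 5p - 26 ⇒ 72 = 8p ⇒ p = 9, Q = 19.
Since buyers pay the price plus the tax, the effective demand curve becomes Qd = 37 - 3p.
Equate the new curves: 37 - 3p = 5p - 26, giving 63 = 8p, p = 7.875, Q = 13.375.
%Δp = (7.875 − 9) / 9 × 100 = -12.5%.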